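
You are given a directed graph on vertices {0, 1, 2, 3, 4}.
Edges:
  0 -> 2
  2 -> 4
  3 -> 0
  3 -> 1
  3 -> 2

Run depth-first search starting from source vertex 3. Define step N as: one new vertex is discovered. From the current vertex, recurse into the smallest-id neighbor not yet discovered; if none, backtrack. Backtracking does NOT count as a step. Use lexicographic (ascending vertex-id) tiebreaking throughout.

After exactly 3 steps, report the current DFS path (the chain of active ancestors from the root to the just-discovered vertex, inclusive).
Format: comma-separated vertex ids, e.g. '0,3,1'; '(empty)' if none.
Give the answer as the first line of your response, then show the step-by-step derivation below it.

3,0,2

step 1: discover 3; path=3; order=3
step 2: discover 0; path=3>0; order=3,0
step 3: discover 2; path=3>0>2; order=3,0,2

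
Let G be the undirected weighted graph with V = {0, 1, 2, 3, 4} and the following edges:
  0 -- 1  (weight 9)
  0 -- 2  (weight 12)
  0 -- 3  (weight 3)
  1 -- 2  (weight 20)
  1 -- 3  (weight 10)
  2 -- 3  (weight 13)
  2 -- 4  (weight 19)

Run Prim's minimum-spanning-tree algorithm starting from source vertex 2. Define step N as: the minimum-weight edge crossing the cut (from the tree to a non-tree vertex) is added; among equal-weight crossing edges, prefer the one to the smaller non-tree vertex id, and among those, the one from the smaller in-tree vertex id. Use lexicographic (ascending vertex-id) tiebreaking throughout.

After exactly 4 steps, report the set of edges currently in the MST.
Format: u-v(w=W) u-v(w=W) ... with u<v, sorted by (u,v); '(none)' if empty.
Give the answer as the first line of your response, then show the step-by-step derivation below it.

0-1(w=9) 0-2(w=12) 0-3(w=3) 2-4(w=19)

step 1: add edge 0-2 (w=12); MST = {0-2(w=12)}
step 2: add edge 0-3 (w=3); MST = {0-2(w=12) 0-3(w=3)}
step 3: add edge 0-1 (w=9); MST = {0-1(w=9) 0-2(w=12) 0-3(w=3)}
step 4: add edge 2-4 (w=19); MST = {0-1(w=9) 0-2(w=12) 0-3(w=3) 2-4(w=19)}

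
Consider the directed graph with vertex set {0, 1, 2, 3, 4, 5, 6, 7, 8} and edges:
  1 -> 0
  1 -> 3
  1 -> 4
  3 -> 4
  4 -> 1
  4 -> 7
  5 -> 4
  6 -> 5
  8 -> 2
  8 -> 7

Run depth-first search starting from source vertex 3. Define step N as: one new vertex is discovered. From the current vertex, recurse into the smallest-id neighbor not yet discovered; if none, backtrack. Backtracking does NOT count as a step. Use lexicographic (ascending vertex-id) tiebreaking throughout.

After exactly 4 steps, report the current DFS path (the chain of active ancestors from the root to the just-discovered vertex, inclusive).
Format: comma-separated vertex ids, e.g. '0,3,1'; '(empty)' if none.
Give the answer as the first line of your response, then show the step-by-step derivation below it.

3,4,1,0

step 1: discover 3; path=3; order=3
step 2: discover 4; path=3>4; order=3,4
step 3: discover 1; path=3>4>1; order=3,4,1
step 4: discover 0; path=3>4>1>0; order=3,4,1,0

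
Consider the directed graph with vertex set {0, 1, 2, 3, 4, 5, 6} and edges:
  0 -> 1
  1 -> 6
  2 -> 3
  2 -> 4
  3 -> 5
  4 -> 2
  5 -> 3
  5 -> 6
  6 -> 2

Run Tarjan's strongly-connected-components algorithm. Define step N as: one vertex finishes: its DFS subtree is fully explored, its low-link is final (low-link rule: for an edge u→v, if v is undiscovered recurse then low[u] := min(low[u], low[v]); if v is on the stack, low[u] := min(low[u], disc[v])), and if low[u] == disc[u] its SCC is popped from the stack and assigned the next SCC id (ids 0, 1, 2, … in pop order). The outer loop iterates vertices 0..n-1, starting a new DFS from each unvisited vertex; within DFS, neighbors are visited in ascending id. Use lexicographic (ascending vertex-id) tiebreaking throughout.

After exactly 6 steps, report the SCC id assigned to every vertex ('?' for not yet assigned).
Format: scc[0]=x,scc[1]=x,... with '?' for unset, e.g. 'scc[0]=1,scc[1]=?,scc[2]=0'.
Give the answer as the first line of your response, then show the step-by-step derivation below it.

scc[0]=?,scc[1]=1,scc[2]=0,scc[3]=0,scc[4]=0,scc[5]=0,scc[6]=0

step 1: low=(low[0]=0,low[1]=1,low[2]=3,low[3]=4,low[4]=?,low[5]=2,low[6]=2); scc=(scc[0]=?,scc[1]=?,scc[2]=?,scc[3]=?,scc[4]=?,scc[5]=?,scc[6]=?)
step 2: low=(low[0]=0,low[1]=1,low[2]=3,low[3]=2,low[4]=?,low[5]=2,low[6]=2); scc=(scc[0]=?,scc[1]=?,scc[2]=?,scc[3]=?,scc[4]=?,scc[5]=?,scc[6]=?)
step 3: low=(low[0]=0,low[1]=1,low[2]=2,low[3]=2,low[4]=3,low[5]=2,low[6]=2); scc=(scc[0]=?,scc[1]=?,scc[2]=?,scc[3]=?,scc[4]=?,scc[5]=?,scc[6]=?)
step 4: low=(low[0]=0,low[1]=1,low[2]=2,low[3]=2,low[4]=3,low[5]=2,low[6]=2); scc=(scc[0]=?,scc[1]=?,scc[2]=?,scc[3]=?,scc[4]=?,scc[5]=?,scc[6]=?)
step 5: low=(low[0]=0,low[1]=1,low[2]=2,low[3]=2,low[4]=3,low[5]=2,low[6]=2); scc=(scc[0]=?,scc[1]=?,scc[2]=0,scc[3]=0,scc[4]=0,scc[5]=0,scc[6]=0)
step 6: low=(low[0]=0,low[1]=1,low[2]=2,low[3]=2,low[4]=3,low[5]=2,low[6]=2); scc=(scc[0]=?,scc[1]=1,scc[2]=0,scc[3]=0,scc[4]=0,scc[5]=0,scc[6]=0)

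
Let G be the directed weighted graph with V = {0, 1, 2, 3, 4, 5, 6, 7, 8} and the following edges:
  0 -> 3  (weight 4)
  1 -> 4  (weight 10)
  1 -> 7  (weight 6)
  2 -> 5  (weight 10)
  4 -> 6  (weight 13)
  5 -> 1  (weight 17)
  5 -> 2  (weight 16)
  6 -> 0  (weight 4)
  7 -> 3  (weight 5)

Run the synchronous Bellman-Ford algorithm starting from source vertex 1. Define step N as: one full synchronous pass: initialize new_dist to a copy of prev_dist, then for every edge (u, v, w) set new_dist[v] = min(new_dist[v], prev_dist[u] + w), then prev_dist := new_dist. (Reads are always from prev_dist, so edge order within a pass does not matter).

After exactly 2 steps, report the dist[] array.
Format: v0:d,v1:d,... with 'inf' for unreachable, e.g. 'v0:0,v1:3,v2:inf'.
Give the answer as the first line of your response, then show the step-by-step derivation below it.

v0:inf,v1:0,v2:inf,v3:11,v4:10,v5:inf,v6:23,v7:6,v8:inf

step 1: dist = v0:inf,v1:0,v2:inf,v3:inf,v4:10,v5:inf,v6:inf,v7:6,v8:inf
step 2: dist = v0:inf,v1:0,v2:inf,v3:11,v4:10,v5:inf,v6:23,v7:6,v8:inf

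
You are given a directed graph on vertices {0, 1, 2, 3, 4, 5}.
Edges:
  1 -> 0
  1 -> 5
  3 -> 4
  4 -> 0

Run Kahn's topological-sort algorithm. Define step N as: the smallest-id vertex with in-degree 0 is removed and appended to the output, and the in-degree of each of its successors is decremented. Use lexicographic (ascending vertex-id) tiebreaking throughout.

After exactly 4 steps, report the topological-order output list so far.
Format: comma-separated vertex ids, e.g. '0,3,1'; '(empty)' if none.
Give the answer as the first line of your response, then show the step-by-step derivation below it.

1,2,3,4

step 1: output 1; order=[1]; indeg=(1,0,0,0,1,0)
step 2: output 2; order=[1,2]; indeg=(1,0,0,0,1,0)
step 3: output 3; order=[1,2,3]; indeg=(1,0,0,0,0,0)
step 4: output 4; order=[1,2,3,4]; indeg=(0,0,0,0,0,0)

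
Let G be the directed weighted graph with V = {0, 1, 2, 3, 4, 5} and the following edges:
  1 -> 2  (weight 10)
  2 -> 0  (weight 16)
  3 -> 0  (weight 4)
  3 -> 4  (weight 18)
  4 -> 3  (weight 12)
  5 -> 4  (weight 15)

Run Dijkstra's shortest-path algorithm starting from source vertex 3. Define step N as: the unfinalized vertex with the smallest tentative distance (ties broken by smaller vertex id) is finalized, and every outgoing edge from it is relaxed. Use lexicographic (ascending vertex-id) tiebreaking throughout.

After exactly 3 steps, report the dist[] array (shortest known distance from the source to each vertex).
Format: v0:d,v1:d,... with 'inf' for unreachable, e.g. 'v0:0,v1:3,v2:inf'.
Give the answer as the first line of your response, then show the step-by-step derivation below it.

v0:4,v1:inf,v2:inf,v3:0,v4:18,v5:inf

step 1: dist = v0:4,v1:inf,v2:inf,v3:0,v4:18,v5:inf
step 2: dist = v0:4,v1:inf,v2:inf,v3:0,v4:18,v5:inf
step 3: dist = v0:4,v1:inf,v2:inf,v3:0,v4:18,v5:inf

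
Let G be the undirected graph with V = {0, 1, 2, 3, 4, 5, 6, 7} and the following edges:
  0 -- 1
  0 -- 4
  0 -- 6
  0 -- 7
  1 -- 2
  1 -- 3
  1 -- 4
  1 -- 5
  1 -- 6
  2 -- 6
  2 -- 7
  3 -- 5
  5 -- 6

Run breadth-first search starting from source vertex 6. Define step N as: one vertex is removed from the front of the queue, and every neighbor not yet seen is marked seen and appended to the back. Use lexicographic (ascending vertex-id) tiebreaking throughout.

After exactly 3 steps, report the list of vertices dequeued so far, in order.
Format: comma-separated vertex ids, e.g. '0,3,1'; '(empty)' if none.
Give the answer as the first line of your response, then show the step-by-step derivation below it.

6,0,1

step 1: dequeue 6; queue=[0,1,2,5]; order=6
step 2: dequeue 0; queue=[1,2,5,4,7]; order=6,0
step 3: dequeue 1; queue=[2,5,4,7,3]; order=6,0,1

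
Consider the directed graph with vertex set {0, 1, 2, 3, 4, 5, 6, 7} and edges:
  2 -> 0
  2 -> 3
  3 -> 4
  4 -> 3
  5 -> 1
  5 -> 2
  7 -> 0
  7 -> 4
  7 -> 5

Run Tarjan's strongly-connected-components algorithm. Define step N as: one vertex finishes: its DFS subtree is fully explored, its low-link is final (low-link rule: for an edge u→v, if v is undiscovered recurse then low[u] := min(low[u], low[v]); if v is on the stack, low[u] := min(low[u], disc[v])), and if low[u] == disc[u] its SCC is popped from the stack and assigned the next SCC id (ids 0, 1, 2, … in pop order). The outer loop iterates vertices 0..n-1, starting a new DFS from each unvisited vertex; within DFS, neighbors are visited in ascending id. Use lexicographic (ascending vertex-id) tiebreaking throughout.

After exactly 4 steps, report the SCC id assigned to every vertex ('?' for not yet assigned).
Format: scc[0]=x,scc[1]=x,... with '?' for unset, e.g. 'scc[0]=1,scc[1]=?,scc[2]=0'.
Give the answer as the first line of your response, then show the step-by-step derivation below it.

scc[0]=0,scc[1]=1,scc[2]=?,scc[3]=2,scc[4]=2,scc[5]=?,scc[6]=?,scc[7]=?

step 1: low=(low[0]=0,low[1]=?,low[2]=?,low[3]=?,low[4]=?,low[5]=?,low[6]=?,low[7]=?); scc=(scc[0]=0,scc[1]=?,scc[2]=?,scc[3]=?,scc[4]=?,scc[5]=?,scc[6]=?,scc[7]=?)
step 2: low=(low[0]=0,low[1]=1,low[2]=?,low[3]=?,low[4]=?,low[5]=?,low[6]=?,low[7]=?); scc=(scc[0]=0,scc[1]=1,scc[2]=?,scc[3]=?,scc[4]=?,scc[5]=?,scc[6]=?,scc[7]=?)
step 3: low=(low[0]=0,low[1]=1,low[2]=2,low[3]=3,low[4]=3,low[5]=?,low[6]=?,low[7]=?); scc=(scc[0]=0,scc[1]=1,scc[2]=?,scc[3]=?,scc[4]=?,scc[5]=?,scc[6]=?,scc[7]=?)
step 4: low=(low[0]=0,low[1]=1,low[2]=2,low[3]=3,low[4]=3,low[5]=?,low[6]=?,low[7]=?); scc=(scc[0]=0,scc[1]=1,scc[2]=?,scc[3]=2,scc[4]=2,scc[5]=?,scc[6]=?,scc[7]=?)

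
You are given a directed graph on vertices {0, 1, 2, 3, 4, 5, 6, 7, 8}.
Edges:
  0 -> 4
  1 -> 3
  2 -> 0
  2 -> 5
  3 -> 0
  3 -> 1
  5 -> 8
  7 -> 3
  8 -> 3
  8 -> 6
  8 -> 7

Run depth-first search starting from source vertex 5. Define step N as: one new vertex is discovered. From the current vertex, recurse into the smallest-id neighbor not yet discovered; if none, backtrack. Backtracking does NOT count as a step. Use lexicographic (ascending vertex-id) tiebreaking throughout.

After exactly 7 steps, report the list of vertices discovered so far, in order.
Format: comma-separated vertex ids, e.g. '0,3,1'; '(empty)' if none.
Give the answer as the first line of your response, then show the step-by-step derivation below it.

5,8,3,0,4,1,6

step 1: discover 5; path=5; order=5
step 2: discover 8; path=5>8; order=5,8
step 3: discover 3; path=5>8>3; order=5,8,3
step 4: discover 0; path=5>8>3>0; order=5,8,3,0
step 5: discover 4; path=5>8>3>0>4; order=5,8,3,0,4
step 6: discover 1; path=5>8>3>1; order=5,8,3,0,4,1
step 7: discover 6; path=5>8>6; order=5,8,3,0,4,1,6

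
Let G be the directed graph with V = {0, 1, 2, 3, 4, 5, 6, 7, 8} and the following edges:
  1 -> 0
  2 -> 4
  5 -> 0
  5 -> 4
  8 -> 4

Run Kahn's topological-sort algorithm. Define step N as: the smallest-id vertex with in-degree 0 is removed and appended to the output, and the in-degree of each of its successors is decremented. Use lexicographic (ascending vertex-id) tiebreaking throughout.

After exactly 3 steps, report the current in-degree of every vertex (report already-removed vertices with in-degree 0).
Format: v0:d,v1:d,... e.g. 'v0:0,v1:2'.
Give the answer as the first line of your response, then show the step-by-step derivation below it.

v0:1,v1:0,v2:0,v3:0,v4:2,v5:0,v6:0,v7:0,v8:0

step 1: output 1; order=[1]; indeg=(1,0,0,0,3,0,0,0,0)
step 2: output 2; order=[1,2]; indeg=(1,0,0,0,2,0,0,0,0)
step 3: output 3; order=[1,2,3]; indeg=(1,0,0,0,2,0,0,0,0)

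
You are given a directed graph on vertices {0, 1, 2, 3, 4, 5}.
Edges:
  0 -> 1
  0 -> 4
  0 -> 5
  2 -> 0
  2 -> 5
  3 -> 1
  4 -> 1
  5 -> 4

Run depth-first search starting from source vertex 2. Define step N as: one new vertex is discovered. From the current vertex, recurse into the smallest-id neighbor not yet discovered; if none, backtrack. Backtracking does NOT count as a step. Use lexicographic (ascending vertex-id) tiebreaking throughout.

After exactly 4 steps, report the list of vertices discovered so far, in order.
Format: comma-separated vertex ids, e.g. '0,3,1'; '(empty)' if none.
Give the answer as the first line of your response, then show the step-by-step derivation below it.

2,0,1,4

step 1: discover 2; path=2; order=2
step 2: discover 0; path=2>0; order=2,0
step 3: discover 1; path=2>0>1; order=2,0,1
step 4: discover 4; path=2>0>4; order=2,0,1,4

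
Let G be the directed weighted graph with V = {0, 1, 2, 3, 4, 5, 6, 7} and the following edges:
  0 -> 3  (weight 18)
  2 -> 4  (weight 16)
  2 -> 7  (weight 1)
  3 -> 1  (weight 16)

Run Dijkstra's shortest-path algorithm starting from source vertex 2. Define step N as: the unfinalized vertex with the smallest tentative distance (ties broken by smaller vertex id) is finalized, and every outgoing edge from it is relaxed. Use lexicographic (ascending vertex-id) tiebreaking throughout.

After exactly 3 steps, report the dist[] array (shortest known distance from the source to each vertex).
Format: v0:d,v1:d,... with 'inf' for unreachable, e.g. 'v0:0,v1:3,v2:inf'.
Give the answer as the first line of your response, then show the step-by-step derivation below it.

v0:inf,v1:inf,v2:0,v3:inf,v4:16,v5:inf,v6:inf,v7:1

step 1: dist = v0:inf,v1:inf,v2:0,v3:inf,v4:16,v5:inf,v6:inf,v7:1
step 2: dist = v0:inf,v1:inf,v2:0,v3:inf,v4:16,v5:inf,v6:inf,v7:1
step 3: dist = v0:inf,v1:inf,v2:0,v3:inf,v4:16,v5:inf,v6:inf,v7:1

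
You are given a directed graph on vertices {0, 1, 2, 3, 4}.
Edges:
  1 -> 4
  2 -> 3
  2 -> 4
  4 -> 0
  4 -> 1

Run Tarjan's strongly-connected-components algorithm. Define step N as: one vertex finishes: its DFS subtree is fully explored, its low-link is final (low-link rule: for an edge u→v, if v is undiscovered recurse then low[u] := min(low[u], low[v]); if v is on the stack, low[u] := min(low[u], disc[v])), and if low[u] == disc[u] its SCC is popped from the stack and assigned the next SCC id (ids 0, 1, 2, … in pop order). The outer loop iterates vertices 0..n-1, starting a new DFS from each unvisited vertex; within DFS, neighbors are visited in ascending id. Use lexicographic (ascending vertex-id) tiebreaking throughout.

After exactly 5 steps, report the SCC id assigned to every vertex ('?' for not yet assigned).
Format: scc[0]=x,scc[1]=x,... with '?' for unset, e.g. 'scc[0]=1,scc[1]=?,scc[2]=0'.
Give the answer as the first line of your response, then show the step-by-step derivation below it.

scc[0]=0,scc[1]=1,scc[2]=3,scc[3]=2,scc[4]=1

step 1: low=(low[0]=0,low[1]=?,low[2]=?,low[3]=?,low[4]=?); scc=(scc[0]=0,scc[1]=?,scc[2]=?,scc[3]=?,scc[4]=?)
step 2: low=(low[0]=0,low[1]=1,low[2]=?,low[3]=?,low[4]=1); scc=(scc[0]=0,scc[1]=?,scc[2]=?,scc[3]=?,scc[4]=?)
step 3: low=(low[0]=0,low[1]=1,low[2]=?,low[3]=?,low[4]=1); scc=(scc[0]=0,scc[1]=1,scc[2]=?,scc[3]=?,scc[4]=1)
step 4: low=(low[0]=0,low[1]=1,low[2]=3,low[3]=4,low[4]=1); scc=(scc[0]=0,scc[1]=1,scc[2]=?,scc[3]=2,scc[4]=1)
step 5: low=(low[0]=0,low[1]=1,low[2]=3,low[3]=4,low[4]=1); scc=(scc[0]=0,scc[1]=1,scc[2]=3,scc[3]=2,scc[4]=1)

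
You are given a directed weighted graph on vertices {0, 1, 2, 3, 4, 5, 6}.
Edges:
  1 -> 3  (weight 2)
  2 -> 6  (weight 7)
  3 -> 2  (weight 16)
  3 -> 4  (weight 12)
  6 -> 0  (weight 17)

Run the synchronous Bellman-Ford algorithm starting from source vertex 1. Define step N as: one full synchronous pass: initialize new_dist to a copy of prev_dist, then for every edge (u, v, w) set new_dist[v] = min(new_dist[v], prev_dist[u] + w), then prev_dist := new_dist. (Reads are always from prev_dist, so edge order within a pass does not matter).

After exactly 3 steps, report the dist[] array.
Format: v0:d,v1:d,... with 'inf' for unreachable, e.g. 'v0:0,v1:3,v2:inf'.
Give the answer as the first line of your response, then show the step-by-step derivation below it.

v0:inf,v1:0,v2:18,v3:2,v4:14,v5:inf,v6:25

step 1: dist = v0:inf,v1:0,v2:inf,v3:2,v4:inf,v5:inf,v6:inf
step 2: dist = v0:inf,v1:0,v2:18,v3:2,v4:14,v5:inf,v6:inf
step 3: dist = v0:inf,v1:0,v2:18,v3:2,v4:14,v5:inf,v6:25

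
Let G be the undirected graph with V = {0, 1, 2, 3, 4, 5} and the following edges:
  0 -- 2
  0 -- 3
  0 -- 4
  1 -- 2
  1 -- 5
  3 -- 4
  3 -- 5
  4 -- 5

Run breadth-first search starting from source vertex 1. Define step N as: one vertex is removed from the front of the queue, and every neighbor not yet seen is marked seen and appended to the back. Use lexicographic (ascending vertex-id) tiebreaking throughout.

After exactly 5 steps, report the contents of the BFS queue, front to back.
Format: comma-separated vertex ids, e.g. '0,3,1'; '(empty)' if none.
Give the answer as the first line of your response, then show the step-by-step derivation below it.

4

step 1: dequeue 1; queue=[2,5]; order=1
step 2: dequeue 2; queue=[5,0]; order=1,2
step 3: dequeue 5; queue=[0,3,4]; order=1,2,5
step 4: dequeue 0; queue=[3,4]; order=1,2,5,0
step 5: dequeue 3; queue=[4]; order=1,2,5,0,3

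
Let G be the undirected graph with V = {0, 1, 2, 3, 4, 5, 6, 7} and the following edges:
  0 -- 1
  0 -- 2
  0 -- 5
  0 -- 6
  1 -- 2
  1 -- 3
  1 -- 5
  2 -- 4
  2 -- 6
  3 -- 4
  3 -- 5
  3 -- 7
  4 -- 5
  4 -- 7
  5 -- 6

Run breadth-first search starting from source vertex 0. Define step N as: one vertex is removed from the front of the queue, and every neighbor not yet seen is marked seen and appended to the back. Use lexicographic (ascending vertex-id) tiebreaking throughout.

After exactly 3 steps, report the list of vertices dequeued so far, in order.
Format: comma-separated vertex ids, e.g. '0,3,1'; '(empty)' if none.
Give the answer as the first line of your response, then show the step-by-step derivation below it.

0,1,2

step 1: dequeue 0; queue=[1,2,5,6]; order=0
step 2: dequeue 1; queue=[2,5,6,3]; order=0,1
step 3: dequeue 2; queue=[5,6,3,4]; order=0,1,2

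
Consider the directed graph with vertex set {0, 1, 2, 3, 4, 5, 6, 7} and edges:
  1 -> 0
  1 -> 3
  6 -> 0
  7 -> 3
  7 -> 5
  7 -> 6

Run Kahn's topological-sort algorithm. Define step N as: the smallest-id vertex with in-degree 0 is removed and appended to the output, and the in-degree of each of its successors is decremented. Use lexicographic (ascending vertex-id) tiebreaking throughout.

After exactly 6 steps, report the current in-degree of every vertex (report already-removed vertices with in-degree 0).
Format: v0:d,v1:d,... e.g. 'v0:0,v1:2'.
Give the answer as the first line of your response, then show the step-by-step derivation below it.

v0:1,v1:0,v2:0,v3:0,v4:0,v5:0,v6:0,v7:0

step 1: output 1; order=[1]; indeg=(1,0,0,1,0,1,1,0)
step 2: output 2; order=[1,2]; indeg=(1,0,0,1,0,1,1,0)
step 3: output 4; order=[1,2,4]; indeg=(1,0,0,1,0,1,1,0)
step 4: output 7; order=[1,2,4,7]; indeg=(1,0,0,0,0,0,0,0)
step 5: output 3; order=[1,2,4,7,3]; indeg=(1,0,0,0,0,0,0,0)
step 6: output 5; order=[1,2,4,7,3,5]; indeg=(1,0,0,0,0,0,0,0)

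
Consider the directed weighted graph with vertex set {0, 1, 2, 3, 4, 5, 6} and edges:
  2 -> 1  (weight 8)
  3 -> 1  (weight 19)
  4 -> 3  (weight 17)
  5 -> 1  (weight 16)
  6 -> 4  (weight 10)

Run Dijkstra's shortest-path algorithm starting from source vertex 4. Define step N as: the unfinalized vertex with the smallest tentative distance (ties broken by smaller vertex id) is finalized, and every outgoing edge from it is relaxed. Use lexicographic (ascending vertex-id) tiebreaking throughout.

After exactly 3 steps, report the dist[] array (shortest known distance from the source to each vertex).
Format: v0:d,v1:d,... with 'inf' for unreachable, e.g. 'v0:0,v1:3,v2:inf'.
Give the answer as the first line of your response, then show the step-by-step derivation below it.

v0:inf,v1:36,v2:inf,v3:17,v4:0,v5:inf,v6:inf

step 1: dist = v0:inf,v1:inf,v2:inf,v3:17,v4:0,v5:inf,v6:inf
step 2: dist = v0:inf,v1:36,v2:inf,v3:17,v4:0,v5:inf,v6:inf
step 3: dist = v0:inf,v1:36,v2:inf,v3:17,v4:0,v5:inf,v6:inf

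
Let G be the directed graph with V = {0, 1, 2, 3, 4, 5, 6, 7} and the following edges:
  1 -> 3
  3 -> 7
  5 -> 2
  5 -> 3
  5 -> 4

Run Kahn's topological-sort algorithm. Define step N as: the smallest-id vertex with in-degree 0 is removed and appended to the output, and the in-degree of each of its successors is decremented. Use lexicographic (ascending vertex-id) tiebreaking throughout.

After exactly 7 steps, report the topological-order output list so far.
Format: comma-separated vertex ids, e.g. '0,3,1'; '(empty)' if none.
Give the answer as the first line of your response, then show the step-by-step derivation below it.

0,1,5,2,3,4,6

step 1: output 0; order=[0]; indeg=(0,0,1,2,1,0,0,1)
step 2: output 1; order=[0,1]; indeg=(0,0,1,1,1,0,0,1)
step 3: output 5; order=[0,1,5]; indeg=(0,0,0,0,0,0,0,1)
step 4: output 2; order=[0,1,5,2]; indeg=(0,0,0,0,0,0,0,1)
step 5: output 3; order=[0,1,5,2,3]; indeg=(0,0,0,0,0,0,0,0)
step 6: output 4; order=[0,1,5,2,3,4]; indeg=(0,0,0,0,0,0,0,0)
step 7: output 6; order=[0,1,5,2,3,4,6]; indeg=(0,0,0,0,0,0,0,0)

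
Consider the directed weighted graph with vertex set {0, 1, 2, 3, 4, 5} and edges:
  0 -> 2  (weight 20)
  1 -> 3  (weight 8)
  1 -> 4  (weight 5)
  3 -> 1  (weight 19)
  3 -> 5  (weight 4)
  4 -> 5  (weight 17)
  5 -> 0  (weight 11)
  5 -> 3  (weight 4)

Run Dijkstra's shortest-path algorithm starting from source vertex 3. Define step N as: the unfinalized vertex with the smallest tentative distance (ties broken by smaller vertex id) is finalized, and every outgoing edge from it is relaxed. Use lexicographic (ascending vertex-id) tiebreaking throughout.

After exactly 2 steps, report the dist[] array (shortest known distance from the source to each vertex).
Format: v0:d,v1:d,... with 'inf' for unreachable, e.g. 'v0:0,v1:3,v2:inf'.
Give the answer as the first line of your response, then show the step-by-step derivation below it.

v0:15,v1:19,v2:inf,v3:0,v4:inf,v5:4

step 1: dist = v0:inf,v1:19,v2:inf,v3:0,v4:inf,v5:4
step 2: dist = v0:15,v1:19,v2:inf,v3:0,v4:inf,v5:4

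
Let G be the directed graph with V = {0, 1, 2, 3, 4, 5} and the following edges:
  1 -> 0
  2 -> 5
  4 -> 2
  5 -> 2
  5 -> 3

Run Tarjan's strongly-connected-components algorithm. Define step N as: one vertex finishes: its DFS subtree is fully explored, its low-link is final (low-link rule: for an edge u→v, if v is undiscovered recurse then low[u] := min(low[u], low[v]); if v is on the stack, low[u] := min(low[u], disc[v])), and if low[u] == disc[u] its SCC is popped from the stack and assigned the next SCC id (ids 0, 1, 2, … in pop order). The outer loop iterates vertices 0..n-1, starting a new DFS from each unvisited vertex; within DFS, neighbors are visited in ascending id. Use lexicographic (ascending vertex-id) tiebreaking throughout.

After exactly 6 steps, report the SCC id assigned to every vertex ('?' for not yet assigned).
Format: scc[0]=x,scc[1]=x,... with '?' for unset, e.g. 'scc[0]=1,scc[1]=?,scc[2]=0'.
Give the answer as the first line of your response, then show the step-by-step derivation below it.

scc[0]=0,scc[1]=1,scc[2]=3,scc[3]=2,scc[4]=4,scc[5]=3

step 1: low=(low[0]=0,low[1]=?,low[2]=?,low[3]=?,low[4]=?,low[5]=?); scc=(scc[0]=0,scc[1]=?,scc[2]=?,scc[3]=?,scc[4]=?,scc[5]=?)
step 2: low=(low[0]=0,low[1]=1,low[2]=?,low[3]=?,low[4]=?,low[5]=?); scc=(scc[0]=0,scc[1]=1,scc[2]=?,scc[3]=?,scc[4]=?,scc[5]=?)
step 3: low=(low[0]=0,low[1]=1,low[2]=2,low[3]=4,low[4]=?,low[5]=2); scc=(scc[0]=0,scc[1]=1,scc[2]=?,scc[3]=2,scc[4]=?,scc[5]=?)
step 4: low=(low[0]=0,low[1]=1,low[2]=2,low[3]=4,low[4]=?,low[5]=2); scc=(scc[0]=0,scc[1]=1,scc[2]=?,scc[3]=2,scc[4]=?,scc[5]=?)
step 5: low=(low[0]=0,low[1]=1,low[2]=2,low[3]=4,low[4]=?,low[5]=2); scc=(scc[0]=0,scc[1]=1,scc[2]=3,scc[3]=2,scc[4]=?,scc[5]=3)
step 6: low=(low[0]=0,low[1]=1,low[2]=2,low[3]=4,low[4]=5,low[5]=2); scc=(scc[0]=0,scc[1]=1,scc[2]=3,scc[3]=2,scc[4]=4,scc[5]=3)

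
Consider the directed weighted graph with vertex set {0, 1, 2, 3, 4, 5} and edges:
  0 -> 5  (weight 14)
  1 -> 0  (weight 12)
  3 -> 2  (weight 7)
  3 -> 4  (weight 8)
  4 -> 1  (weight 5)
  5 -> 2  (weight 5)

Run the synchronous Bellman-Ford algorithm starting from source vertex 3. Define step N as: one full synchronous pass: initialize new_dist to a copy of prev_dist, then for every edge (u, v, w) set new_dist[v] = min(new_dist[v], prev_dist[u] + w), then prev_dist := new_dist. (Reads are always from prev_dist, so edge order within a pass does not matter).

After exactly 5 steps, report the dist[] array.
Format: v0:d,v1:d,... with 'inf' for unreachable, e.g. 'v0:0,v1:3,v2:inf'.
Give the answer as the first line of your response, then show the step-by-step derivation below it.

v0:25,v1:13,v2:7,v3:0,v4:8,v5:39

step 1: dist = v0:inf,v1:inf,v2:7,v3:0,v4:8,v5:inf
step 2: dist = v0:inf,v1:13,v2:7,v3:0,v4:8,v5:inf
step 3: dist = v0:25,v1:13,v2:7,v3:0,v4:8,v5:inf
step 4: dist = v0:25,v1:13,v2:7,v3:0,v4:8,v5:39
step 5: dist = v0:25,v1:13,v2:7,v3:0,v4:8,v5:39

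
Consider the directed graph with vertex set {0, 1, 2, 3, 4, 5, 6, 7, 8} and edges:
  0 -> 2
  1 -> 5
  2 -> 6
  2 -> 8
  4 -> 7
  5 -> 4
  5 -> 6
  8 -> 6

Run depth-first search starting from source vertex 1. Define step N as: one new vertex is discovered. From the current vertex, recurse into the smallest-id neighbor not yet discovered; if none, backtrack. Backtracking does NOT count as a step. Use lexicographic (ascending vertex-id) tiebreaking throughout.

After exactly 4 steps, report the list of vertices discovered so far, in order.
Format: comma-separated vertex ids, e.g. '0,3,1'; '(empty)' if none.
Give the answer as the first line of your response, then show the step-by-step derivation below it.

1,5,4,7

step 1: discover 1; path=1; order=1
step 2: discover 5; path=1>5; order=1,5
step 3: discover 4; path=1>5>4; order=1,5,4
step 4: discover 7; path=1>5>4>7; order=1,5,4,7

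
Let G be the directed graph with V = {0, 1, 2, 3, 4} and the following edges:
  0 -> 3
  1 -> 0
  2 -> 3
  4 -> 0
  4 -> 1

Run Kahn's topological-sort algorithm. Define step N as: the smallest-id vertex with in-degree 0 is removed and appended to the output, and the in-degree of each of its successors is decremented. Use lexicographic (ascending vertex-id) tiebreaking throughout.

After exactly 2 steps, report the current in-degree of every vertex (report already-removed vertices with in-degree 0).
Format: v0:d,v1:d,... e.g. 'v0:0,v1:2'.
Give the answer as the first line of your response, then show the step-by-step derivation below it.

v0:1,v1:0,v2:0,v3:1,v4:0

step 1: output 2; order=[2]; indeg=(2,1,0,1,0)
step 2: output 4; order=[2,4]; indeg=(1,0,0,1,0)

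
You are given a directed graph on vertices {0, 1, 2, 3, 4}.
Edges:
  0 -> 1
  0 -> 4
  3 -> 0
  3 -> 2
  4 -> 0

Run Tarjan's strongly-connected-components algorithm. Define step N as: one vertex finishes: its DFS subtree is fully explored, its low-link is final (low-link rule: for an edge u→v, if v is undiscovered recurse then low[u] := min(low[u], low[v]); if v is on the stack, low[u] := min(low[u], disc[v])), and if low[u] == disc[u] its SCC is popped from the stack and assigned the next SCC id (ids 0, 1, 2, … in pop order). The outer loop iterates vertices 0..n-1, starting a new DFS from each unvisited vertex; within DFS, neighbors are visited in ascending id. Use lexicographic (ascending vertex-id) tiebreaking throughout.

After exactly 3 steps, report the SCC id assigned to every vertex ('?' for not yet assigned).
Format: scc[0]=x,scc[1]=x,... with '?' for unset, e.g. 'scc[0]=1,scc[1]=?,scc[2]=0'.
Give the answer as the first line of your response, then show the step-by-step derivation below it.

scc[0]=1,scc[1]=0,scc[2]=?,scc[3]=?,scc[4]=1

step 1: low=(low[0]=0,low[1]=1,low[2]=?,low[3]=?,low[4]=?); scc=(scc[0]=?,scc[1]=0,scc[2]=?,scc[3]=?,scc[4]=?)
step 2: low=(low[0]=0,low[1]=1,low[2]=?,low[3]=?,low[4]=0); scc=(scc[0]=?,scc[1]=0,scc[2]=?,scc[3]=?,scc[4]=?)
step 3: low=(low[0]=0,low[1]=1,low[2]=?,low[3]=?,low[4]=0); scc=(scc[0]=1,scc[1]=0,scc[2]=?,scc[3]=?,scc[4]=1)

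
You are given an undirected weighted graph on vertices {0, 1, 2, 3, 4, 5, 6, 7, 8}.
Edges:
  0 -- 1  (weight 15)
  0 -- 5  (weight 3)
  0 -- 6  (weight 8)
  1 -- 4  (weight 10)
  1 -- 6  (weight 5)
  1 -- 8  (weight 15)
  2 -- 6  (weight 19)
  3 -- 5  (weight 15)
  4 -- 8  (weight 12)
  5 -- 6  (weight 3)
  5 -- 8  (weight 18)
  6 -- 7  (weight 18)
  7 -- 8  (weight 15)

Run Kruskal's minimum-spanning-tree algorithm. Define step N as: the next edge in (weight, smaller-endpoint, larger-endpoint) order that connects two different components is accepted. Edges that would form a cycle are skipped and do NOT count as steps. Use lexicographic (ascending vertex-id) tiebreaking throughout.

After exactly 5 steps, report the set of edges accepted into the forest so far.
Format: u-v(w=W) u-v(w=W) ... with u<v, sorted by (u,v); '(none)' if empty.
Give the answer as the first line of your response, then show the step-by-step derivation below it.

0-5(w=3) 1-4(w=10) 1-6(w=5) 4-8(w=12) 5-6(w=3)

step 1: add edge 0-5 (w=3); MST = {0-5(w=3)}
step 2: add edge 5-6 (w=3); MST = {0-5(w=3) 5-6(w=3)}
step 3: add edge 1-6 (w=5); MST = {0-5(w=3) 1-6(w=5) 5-6(w=3)}
step 4: add edge 1-4 (w=10); MST = {0-5(w=3) 1-4(w=10) 1-6(w=5) 5-6(w=3)}
step 5: add edge 4-8 (w=12); MST = {0-5(w=3) 1-4(w=10) 1-6(w=5) 4-8(w=12) 5-6(w=3)}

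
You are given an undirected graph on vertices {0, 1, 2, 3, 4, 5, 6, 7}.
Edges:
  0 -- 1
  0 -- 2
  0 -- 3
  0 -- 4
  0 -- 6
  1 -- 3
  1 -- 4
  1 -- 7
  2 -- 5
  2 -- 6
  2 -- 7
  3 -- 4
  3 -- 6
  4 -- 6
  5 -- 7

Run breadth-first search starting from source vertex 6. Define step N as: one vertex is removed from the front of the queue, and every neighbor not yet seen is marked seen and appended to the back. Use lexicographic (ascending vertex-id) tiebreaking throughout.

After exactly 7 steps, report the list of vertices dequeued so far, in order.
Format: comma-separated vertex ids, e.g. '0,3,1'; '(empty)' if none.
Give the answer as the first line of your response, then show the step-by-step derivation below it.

6,0,2,3,4,1,5

step 1: dequeue 6; queue=[0,2,3,4]; order=6
step 2: dequeue 0; queue=[2,3,4,1]; order=6,0
step 3: dequeue 2; queue=[3,4,1,5,7]; order=6,0,2
step 4: dequeue 3; queue=[4,1,5,7]; order=6,0,2,3
step 5: dequeue 4; queue=[1,5,7]; order=6,0,2,3,4
step 6: dequeue 1; queue=[5,7]; order=6,0,2,3,4,1
step 7: dequeue 5; queue=[7]; order=6,0,2,3,4,1,5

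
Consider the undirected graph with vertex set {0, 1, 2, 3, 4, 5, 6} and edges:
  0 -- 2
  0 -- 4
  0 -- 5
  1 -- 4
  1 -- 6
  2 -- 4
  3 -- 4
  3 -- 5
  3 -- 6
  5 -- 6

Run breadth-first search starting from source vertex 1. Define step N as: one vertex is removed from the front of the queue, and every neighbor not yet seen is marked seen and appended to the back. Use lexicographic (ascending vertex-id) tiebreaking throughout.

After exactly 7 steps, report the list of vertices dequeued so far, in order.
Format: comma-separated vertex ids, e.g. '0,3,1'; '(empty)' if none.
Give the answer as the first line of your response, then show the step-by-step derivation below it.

1,4,6,0,2,3,5

step 1: dequeue 1; queue=[4,6]; order=1
step 2: dequeue 4; queue=[6,0,2,3]; order=1,4
step 3: dequeue 6; queue=[0,2,3,5]; order=1,4,6
step 4: dequeue 0; queue=[2,3,5]; order=1,4,6,0
step 5: dequeue 2; queue=[3,5]; order=1,4,6,0,2
step 6: dequeue 3; queue=[5]; order=1,4,6,0,2,3
step 7: dequeue 5; queue=[(empty)]; order=1,4,6,0,2,3,5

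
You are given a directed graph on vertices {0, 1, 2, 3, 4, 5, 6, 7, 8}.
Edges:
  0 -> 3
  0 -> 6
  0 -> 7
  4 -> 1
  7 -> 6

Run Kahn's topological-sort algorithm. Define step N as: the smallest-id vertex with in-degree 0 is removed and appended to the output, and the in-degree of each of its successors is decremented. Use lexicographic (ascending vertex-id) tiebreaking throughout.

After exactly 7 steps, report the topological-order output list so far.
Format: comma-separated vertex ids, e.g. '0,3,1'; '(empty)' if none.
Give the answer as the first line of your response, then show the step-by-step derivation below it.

0,2,3,4,1,5,7

step 1: output 0; order=[0]; indeg=(0,1,0,0,0,0,1,0,0)
step 2: output 2; order=[0,2]; indeg=(0,1,0,0,0,0,1,0,0)
step 3: output 3; order=[0,2,3]; indeg=(0,1,0,0,0,0,1,0,0)
step 4: output 4; order=[0,2,3,4]; indeg=(0,0,0,0,0,0,1,0,0)
step 5: output 1; order=[0,2,3,4,1]; indeg=(0,0,0,0,0,0,1,0,0)
step 6: output 5; order=[0,2,3,4,1,5]; indeg=(0,0,0,0,0,0,1,0,0)
step 7: output 7; order=[0,2,3,4,1,5,7]; indeg=(0,0,0,0,0,0,0,0,0)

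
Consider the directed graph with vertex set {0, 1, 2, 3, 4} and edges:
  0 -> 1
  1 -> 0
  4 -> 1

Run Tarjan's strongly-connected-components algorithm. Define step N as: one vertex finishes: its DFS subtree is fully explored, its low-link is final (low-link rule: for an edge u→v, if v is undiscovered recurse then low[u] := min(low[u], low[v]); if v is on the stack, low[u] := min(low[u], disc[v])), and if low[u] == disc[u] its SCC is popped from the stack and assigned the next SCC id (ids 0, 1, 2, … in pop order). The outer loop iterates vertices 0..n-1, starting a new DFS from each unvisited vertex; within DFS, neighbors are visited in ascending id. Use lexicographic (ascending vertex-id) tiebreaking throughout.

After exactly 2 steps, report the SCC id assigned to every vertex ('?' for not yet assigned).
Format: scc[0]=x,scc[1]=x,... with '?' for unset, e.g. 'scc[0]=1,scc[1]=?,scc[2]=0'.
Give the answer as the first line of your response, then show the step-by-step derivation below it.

scc[0]=0,scc[1]=0,scc[2]=?,scc[3]=?,scc[4]=?

step 1: low=(low[0]=0,low[1]=0,low[2]=?,low[3]=?,low[4]=?); scc=(scc[0]=?,scc[1]=?,scc[2]=?,scc[3]=?,scc[4]=?)
step 2: low=(low[0]=0,low[1]=0,low[2]=?,low[3]=?,low[4]=?); scc=(scc[0]=0,scc[1]=0,scc[2]=?,scc[3]=?,scc[4]=?)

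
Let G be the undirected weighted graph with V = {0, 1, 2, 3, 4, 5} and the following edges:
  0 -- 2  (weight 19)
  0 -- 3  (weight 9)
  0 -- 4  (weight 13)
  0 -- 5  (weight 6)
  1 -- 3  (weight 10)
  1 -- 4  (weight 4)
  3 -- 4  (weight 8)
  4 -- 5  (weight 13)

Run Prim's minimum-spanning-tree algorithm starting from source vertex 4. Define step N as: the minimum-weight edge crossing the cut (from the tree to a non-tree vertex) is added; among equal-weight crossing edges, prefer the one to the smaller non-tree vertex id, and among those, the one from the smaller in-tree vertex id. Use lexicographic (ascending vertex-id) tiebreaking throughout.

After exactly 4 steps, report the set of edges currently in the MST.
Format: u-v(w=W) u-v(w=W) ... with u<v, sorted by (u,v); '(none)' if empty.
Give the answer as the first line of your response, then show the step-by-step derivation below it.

0-3(w=9) 0-5(w=6) 1-4(w=4) 3-4(w=8)

step 1: add edge 1-4 (w=4); MST = {1-4(w=4)}
step 2: add edge 3-4 (w=8); MST = {1-4(w=4) 3-4(w=8)}
step 3: add edge 0-3 (w=9); MST = {0-3(w=9) 1-4(w=4) 3-4(w=8)}
step 4: add edge 0-5 (w=6); MST = {0-3(w=9) 0-5(w=6) 1-4(w=4) 3-4(w=8)}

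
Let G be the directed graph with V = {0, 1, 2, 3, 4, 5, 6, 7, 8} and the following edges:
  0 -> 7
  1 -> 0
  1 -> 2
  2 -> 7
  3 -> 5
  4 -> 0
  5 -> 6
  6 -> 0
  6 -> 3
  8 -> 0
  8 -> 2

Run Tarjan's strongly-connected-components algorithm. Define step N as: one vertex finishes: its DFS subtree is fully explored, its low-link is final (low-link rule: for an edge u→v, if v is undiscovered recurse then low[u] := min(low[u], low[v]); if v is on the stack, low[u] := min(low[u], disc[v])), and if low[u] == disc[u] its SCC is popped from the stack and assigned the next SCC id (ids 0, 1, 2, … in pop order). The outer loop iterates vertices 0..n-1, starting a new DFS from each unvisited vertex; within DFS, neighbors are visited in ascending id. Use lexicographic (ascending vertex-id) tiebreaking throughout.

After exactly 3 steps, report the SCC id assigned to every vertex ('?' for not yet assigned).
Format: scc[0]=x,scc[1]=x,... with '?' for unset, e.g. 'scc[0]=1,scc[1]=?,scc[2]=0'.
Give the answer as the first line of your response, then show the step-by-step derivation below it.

scc[0]=1,scc[1]=?,scc[2]=2,scc[3]=?,scc[4]=?,scc[5]=?,scc[6]=?,scc[7]=0,scc[8]=?

step 1: low=(low[0]=0,low[1]=?,low[2]=?,low[3]=?,low[4]=?,low[5]=?,low[6]=?,low[7]=1,low[8]=?); scc=(scc[0]=?,scc[1]=?,scc[2]=?,scc[3]=?,scc[4]=?,scc[5]=?,scc[6]=?,scc[7]=0,scc[8]=?)
step 2: low=(low[0]=0,low[1]=?,low[2]=?,low[3]=?,low[4]=?,low[5]=?,low[6]=?,low[7]=1,low[8]=?); scc=(scc[0]=1,scc[1]=?,scc[2]=?,scc[3]=?,scc[4]=?,scc[5]=?,scc[6]=?,scc[7]=0,scc[8]=?)
step 3: low=(low[0]=0,low[1]=2,low[2]=3,low[3]=?,low[4]=?,low[5]=?,low[6]=?,low[7]=1,low[8]=?); scc=(scc[0]=1,scc[1]=?,scc[2]=2,scc[3]=?,scc[4]=?,scc[5]=?,scc[6]=?,scc[7]=0,scc[8]=?)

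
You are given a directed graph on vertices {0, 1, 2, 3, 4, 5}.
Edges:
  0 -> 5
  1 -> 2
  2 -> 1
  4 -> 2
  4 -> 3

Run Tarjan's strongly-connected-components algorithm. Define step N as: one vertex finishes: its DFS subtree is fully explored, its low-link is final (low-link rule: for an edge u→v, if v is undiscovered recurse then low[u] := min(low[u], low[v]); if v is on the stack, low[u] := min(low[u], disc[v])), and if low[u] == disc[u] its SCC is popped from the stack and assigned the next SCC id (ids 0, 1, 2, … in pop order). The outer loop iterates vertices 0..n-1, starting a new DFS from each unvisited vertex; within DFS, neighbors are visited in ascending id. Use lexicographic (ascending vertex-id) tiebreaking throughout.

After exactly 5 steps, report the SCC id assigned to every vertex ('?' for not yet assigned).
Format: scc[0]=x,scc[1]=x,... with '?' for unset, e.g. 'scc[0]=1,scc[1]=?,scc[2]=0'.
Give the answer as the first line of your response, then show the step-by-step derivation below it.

scc[0]=1,scc[1]=2,scc[2]=2,scc[3]=3,scc[4]=?,scc[5]=0

step 1: low=(low[0]=0,low[1]=?,low[2]=?,low[3]=?,low[4]=?,low[5]=1); scc=(scc[0]=?,scc[1]=?,scc[2]=?,scc[3]=?,scc[4]=?,scc[5]=0)
step 2: low=(low[0]=0,low[1]=?,low[2]=?,low[3]=?,low[4]=?,low[5]=1); scc=(scc[0]=1,scc[1]=?,scc[2]=?,scc[3]=?,scc[4]=?,scc[5]=0)
step 3: low=(low[0]=0,low[1]=2,low[2]=2,low[3]=?,low[4]=?,low[5]=1); scc=(scc[0]=1,scc[1]=?,scc[2]=?,scc[3]=?,scc[4]=?,scc[5]=0)
step 4: low=(low[0]=0,low[1]=2,low[2]=2,low[3]=?,low[4]=?,low[5]=1); scc=(scc[0]=1,scc[1]=2,scc[2]=2,scc[3]=?,scc[4]=?,scc[5]=0)
step 5: low=(low[0]=0,low[1]=2,low[2]=2,low[3]=4,low[4]=?,low[5]=1); scc=(scc[0]=1,scc[1]=2,scc[2]=2,scc[3]=3,scc[4]=?,scc[5]=0)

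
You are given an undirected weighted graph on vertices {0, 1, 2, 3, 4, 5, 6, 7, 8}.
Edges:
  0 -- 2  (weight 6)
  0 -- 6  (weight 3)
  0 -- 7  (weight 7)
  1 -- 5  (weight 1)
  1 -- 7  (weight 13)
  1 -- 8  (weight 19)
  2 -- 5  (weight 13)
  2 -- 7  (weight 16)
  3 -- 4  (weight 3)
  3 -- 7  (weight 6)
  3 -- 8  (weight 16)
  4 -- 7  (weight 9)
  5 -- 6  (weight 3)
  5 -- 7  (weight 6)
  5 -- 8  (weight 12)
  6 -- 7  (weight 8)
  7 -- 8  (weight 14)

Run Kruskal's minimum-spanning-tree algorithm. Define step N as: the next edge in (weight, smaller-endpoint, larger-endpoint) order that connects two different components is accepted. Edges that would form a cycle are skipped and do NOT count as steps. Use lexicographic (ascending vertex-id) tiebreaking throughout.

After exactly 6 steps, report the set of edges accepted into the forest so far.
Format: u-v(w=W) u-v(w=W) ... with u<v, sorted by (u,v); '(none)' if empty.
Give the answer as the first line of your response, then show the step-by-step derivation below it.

0-2(w=6) 0-6(w=3) 1-5(w=1) 3-4(w=3) 3-7(w=6) 5-6(w=3)

step 1: add edge 1-5 (w=1); MST = {1-5(w=1)}
step 2: add edge 0-6 (w=3); MST = {0-6(w=3) 1-5(w=1)}
step 3: add edge 3-4 (w=3); MST = {0-6(w=3) 1-5(w=1) 3-4(w=3)}
step 4: add edge 5-6 (w=3); MST = {0-6(w=3) 1-5(w=1) 3-4(w=3) 5-6(w=3)}
step 5: add edge 0-2 (w=6); MST = {0-2(w=6) 0-6(w=3) 1-5(w=1) 3-4(w=3) 5-6(w=3)}
step 6: add edge 3-7 (w=6); MST = {0-2(w=6) 0-6(w=3) 1-5(w=1) 3-4(w=3) 3-7(w=6) 5-6(w=3)}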